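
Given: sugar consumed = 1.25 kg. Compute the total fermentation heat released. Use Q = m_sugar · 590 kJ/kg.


Q = 1.25 · 590

737.5000 kJ


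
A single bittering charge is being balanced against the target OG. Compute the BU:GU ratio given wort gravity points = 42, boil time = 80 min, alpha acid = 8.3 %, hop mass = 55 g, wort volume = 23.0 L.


U = 1.65·0.000125^(GP/1000)·(1−e^(−0.04t))/4.15;  IBU = (α/100)·m·U·1000/V;  BU:GU = IBU/GP
U = 1.65·0.000125^(42/1000)·(1−e^(−0.04·80))/4.15 = 0.2615
IBU = (8.3/100)·55·0.2615·1000/23.0 = 51.8974
BU:GU = 51.8974/42

1.2357


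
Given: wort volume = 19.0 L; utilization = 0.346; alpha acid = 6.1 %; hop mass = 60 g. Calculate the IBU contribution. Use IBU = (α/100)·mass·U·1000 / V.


IBU = (6.1/100)·60·0.346·1000 / 19.0

66.6505 IBU


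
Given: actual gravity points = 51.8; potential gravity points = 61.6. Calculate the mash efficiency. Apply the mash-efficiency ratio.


efficiency = actual / potential × 100
efficiency = 51.8 / 61.6 × 100

84.0909 %


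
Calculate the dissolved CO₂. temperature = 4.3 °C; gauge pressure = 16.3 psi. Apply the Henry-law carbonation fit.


vols = (P + 14.695)·(0.01821 + 0.09011·e^(−0.04·T))
vols = (16.3 + 14.695)·(0.01821 + 0.09011·e^(−0.04·4.3))

2.9160 volumes


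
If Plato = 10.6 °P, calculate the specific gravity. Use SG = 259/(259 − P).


SG = 259/(259 − 10.6)

1.0427


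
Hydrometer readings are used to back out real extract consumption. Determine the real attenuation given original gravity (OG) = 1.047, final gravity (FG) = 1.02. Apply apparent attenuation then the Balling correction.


AA = (OG−FG)/(OG−1)·100;  RA = AA·0.8192
AA = (1.047 − 1.02)/(1.047 − 1)·100 = 57.4468
RA = 57.4468·0.8192

47.0604 %


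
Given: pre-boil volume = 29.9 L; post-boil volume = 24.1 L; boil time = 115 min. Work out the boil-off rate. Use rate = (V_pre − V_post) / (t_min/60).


rate = (29.9 − 24.1) / (115/60)

3.0261 L/hr


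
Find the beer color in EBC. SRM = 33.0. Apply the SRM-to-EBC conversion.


EBC = SRM · 1.97
EBC = 33.0 · 1.97

65.0100 EBC


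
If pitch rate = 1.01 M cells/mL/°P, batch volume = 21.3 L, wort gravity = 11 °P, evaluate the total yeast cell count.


cells (billions) = rate · V_L · °P
cells = 1.01 · 21.3 · 11

236.6430 billion cells


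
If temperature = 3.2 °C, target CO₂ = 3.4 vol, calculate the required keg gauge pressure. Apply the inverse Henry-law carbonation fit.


psi = vols/(0.01821 + 0.09011·e^(−0.04·T)) − 14.695
psi = 3.4/(0.01821 + 0.09011·e^(−0.04·3.2)) − 14.695

20.1791 psi


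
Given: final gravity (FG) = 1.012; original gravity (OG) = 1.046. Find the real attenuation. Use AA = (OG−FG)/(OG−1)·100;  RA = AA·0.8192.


AA = (1.046 − 1.012)/(1.046 − 1)·100 = 73.9130
RA = 73.9130·0.8192

60.5496 %


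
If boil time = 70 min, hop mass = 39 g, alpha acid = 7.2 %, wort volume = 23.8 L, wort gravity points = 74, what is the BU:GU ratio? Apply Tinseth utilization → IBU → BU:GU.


U = 1.65·0.000125^(GP/1000)·(1−e^(−0.04t))/4.15;  IBU = (α/100)·m·U·1000/V;  BU:GU = IBU/GP
U = 1.65·0.000125^(74/1000)·(1−e^(−0.04·70))/4.15 = 0.1920
IBU = (7.2/100)·39·0.1920·1000/23.8 = 22.6559
BU:GU = 22.6559/74

0.3062


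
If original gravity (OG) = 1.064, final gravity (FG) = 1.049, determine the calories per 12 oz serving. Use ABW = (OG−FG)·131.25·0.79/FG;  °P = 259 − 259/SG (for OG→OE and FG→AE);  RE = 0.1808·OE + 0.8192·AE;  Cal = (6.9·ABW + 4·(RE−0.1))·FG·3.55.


ABW = (1.064 − 1.049)·131.25·0.79/1.049 = 1.4827
OE = 259 − 259/1.064 = 15.5789 °P
AE = 259 − 259/1.049 = 12.0982 °P
RE = 0.1808·15.5789 + 0.8192·12.0982 = 12.7275 °P
Cal = (6.9·1.4827 + 4·(12.7275−0.1))·1.049·3.55

226.1942 kcal


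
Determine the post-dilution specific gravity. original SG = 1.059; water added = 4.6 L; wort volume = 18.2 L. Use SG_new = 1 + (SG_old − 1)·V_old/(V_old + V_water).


pts = (1.059 − 1)·1000·18.2/(18.2 + 4.6) = 47.0965
SG_new = 1 + 47.0965/1000

1.0471


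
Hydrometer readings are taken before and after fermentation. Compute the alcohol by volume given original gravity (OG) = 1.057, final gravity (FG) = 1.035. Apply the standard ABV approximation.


ABV = (OG − FG) · 131.25
ABV = (1.057 − 1.035) · 131.25

2.8875 % ABV


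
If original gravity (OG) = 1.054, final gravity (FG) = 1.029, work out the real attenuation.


AA = (OG−FG)/(OG−1)·100;  RA = AA·0.8192
AA = (1.054 − 1.029)/(1.054 − 1)·100 = 46.2963
RA = 46.2963·0.8192

37.9259 %


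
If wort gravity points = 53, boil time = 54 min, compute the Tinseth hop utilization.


U = 1.65·0.000125^(GP/1000) · (1 − e^(−0.04·t))/4.15
bigness = 1.65·0.000125^(53/1000) = 1.0248
boil_factor = (1 − e^(−0.04·54))/4.15 = 0.2132
U = 1.0248 · 0.2132

0.2185


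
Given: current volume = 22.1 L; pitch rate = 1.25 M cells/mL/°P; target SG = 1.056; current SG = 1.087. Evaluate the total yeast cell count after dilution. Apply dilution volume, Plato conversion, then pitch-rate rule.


V_w = V·((SG_c−1)/(SG_t−1)−1);  °P = 259 − 259/SG_t;  cells = rate·(V+V_w)·°P
V_w = 22.1·((1.087−1)/(1.056−1)−1) = 12.2339
V_final = 22.1 + 12.2339 = 34.3339
°P = 259 − 259/1.056 = 13.7348
cells = 1.25·34.3339·13.7348

589.4641 billion cells


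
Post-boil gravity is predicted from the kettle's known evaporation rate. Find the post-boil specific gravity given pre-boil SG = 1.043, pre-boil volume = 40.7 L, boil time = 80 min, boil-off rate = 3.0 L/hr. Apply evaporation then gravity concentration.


V_post = V_pre − rate·(t/60);  SG_post = 1 + (SG_pre−1)·V_pre/V_post
V_post = 40.7 − 3.0·(80/60) = 36.7000
SG_post = 1 + (1.043 − 1)·40.7/36.7000

1.0477


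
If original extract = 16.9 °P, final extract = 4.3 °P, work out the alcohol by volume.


SG = 259/(259 − P);  ABV = (OG − FG)·131.25
OG = 259/(259 − 16.9) = 1.0698
FG = 259/(259 − 4.3) = 1.0169
ABV = (1.0698 − 1.0169)·131.25

6.9462 % ABV


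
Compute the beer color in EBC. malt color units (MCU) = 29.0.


SRM = 1.4922·MCU^0.6859;  EBC = SRM·1.97
SRM = 1.4922·29.0^0.6859 = 15.0275
EBC = 15.0275·1.97

29.6041 EBC


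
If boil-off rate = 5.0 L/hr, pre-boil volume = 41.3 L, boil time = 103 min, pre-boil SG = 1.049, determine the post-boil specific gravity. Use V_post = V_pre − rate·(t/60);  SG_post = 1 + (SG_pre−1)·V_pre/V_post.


V_post = 41.3 − 5.0·(103/60) = 32.7167
SG_post = 1 + (1.049 − 1)·41.3/32.7167

1.0619


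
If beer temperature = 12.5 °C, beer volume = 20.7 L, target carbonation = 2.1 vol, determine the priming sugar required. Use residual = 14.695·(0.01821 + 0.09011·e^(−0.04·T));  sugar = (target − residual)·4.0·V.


residual = 14.695·(0.01821 + 0.09011·e^(−0.04·12.5)) = 1.0707
sugar = (2.1 − 1.0707)·4.0·20.7

85.2224 g


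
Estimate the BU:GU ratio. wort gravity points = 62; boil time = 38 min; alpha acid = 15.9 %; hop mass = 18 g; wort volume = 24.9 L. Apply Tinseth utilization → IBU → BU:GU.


U = 1.65·0.000125^(GP/1000)·(1−e^(−0.04t))/4.15;  IBU = (α/100)·m·U·1000/V;  BU:GU = IBU/GP
U = 1.65·0.000125^(62/1000)·(1−e^(−0.04·38))/4.15 = 0.1779
IBU = (15.9/100)·18·0.1779·1000/24.9 = 20.4515
BU:GU = 20.4515/62

0.3299


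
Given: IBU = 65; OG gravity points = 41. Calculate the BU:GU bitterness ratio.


BU:GU = IBU / OG_points
BU:GU = 65 / 41

1.5854


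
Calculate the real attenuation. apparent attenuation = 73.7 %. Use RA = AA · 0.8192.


RA = 73.7 · 0.8192

60.3750 %


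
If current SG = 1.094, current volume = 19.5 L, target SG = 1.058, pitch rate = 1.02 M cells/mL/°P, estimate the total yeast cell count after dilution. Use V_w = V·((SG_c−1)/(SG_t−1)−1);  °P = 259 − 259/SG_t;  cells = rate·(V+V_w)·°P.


V_w = 19.5·((1.094−1)/(1.058−1)−1) = 12.1034
V_final = 19.5 + 12.1034 = 31.6034
°P = 259 − 259/1.058 = 14.1985
cells = 1.02·31.6034·14.1985

457.6956 billion cells


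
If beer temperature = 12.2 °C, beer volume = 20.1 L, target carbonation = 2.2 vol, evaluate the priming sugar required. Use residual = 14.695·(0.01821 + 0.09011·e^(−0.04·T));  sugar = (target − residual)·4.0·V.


residual = 14.695·(0.01821 + 0.09011·e^(−0.04·12.2)) = 1.0804
sugar = (2.2 − 1.0804)·4.0·20.1

90.0127 g


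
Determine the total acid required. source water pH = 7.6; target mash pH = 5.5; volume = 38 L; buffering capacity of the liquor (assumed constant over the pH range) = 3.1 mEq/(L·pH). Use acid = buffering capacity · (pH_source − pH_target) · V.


acid = 3.1 · (7.6 − 5.5) · 38

247.3800 mEq


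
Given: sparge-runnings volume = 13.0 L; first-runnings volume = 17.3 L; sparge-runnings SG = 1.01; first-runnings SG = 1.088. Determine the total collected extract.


total = Σ (SG_i − 1)·1000·V_i
first = (1.088 − 1)·1000·17.3 = 1522.4000
sparge = (1.01 − 1)·1000·13.0 = 130.0000
total = 1522.4000 + 130.0000

1652.4000 gravity·L


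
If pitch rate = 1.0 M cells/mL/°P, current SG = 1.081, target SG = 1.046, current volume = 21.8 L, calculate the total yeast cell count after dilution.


V_w = V·((SG_c−1)/(SG_t−1)−1);  °P = 259 − 259/SG_t;  cells = rate·(V+V_w)·°P
V_w = 21.8·((1.081−1)/(1.046−1)−1) = 16.5870
V_final = 21.8 + 16.5870 = 38.3870
°P = 259 − 259/1.046 = 11.3901
cells = 1.0·38.3870·11.3901

437.2296 billion cells


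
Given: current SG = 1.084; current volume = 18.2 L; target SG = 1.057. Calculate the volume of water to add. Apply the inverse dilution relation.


V_water = V·((SG_curr − 1)/(SG_target − 1) − 1)
V_water = 18.2·((1.084 − 1)/(1.057 − 1) − 1)

8.6211 L


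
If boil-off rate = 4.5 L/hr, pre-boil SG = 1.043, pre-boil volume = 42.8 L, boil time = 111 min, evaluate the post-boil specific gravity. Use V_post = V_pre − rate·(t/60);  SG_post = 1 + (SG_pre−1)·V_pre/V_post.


V_post = 42.8 − 4.5·(111/60) = 34.4750
SG_post = 1 + (1.043 − 1)·42.8/34.4750

1.0534


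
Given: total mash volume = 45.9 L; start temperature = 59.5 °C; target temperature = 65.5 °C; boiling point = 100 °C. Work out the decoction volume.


V_dec = V_total·(T_target − T_start)/(T_boil − T_start)
V_dec = 45.9·(65.5 − 59.5)/(100 − 59.5)

6.8000 L


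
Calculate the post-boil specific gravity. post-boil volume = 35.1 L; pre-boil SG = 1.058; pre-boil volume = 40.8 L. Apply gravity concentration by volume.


SG_post = 1 + (SG_pre − 1)·V_pre/V_post
pts_pre = (1.058 − 1)·1000 = 58.0000
pts_post = 58.0000·40.8/35.1 = 67.4188
SG_post = 1 + 67.4188/1000

1.0674


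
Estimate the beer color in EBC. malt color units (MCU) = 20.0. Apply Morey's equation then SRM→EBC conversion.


SRM = 1.4922·MCU^0.6859;  EBC = SRM·1.97
SRM = 1.4922·20.0^0.6859 = 11.6467
EBC = 11.6467·1.97

22.9440 EBC


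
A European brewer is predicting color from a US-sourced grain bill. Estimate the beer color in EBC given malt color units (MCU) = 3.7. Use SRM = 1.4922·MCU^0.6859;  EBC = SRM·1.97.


SRM = 1.4922·3.7^0.6859 = 3.6606
EBC = 3.6606·1.97

7.2115 EBC


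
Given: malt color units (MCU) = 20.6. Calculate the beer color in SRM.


SRM = 1.4922 · MCU^0.6859
SRM = 1.4922 · 20.6^0.6859

11.8853 SRM


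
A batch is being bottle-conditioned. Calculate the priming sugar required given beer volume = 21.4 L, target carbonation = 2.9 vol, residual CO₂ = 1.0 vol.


sugar = (target − residual)·4.0·V
sugar = (2.9 − 1.0)·4.0·21.4

162.6400 g


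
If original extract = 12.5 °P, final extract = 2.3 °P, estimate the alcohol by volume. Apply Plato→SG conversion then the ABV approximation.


SG = 259/(259 − P);  ABV = (OG − FG)·131.25
OG = 259/(259 − 12.5) = 1.0507
FG = 259/(259 − 2.3) = 1.0090
ABV = (1.0507 − 1.0090)·131.25

5.4797 % ABV


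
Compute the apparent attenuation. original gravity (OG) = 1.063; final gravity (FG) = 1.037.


AA = (OG − FG)/(OG − 1) · 100
AA = (1.063 − 1.037)/(1.063 − 1) · 100

41.2698 %


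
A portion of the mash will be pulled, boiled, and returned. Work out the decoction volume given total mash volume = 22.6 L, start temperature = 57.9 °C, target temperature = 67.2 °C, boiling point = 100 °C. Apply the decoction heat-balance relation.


V_dec = V_total·(T_target − T_start)/(T_boil − T_start)
V_dec = 22.6·(67.2 − 57.9)/(100 − 57.9)

4.9924 L


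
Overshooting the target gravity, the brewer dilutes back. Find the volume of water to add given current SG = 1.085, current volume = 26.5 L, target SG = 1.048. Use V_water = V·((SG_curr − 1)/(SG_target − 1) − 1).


V_water = 26.5·((1.085 − 1)/(1.048 − 1) − 1)

20.4271 L


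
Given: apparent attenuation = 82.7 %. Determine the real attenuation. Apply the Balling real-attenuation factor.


RA = AA · 0.8192
RA = 82.7 · 0.8192

67.7478 %


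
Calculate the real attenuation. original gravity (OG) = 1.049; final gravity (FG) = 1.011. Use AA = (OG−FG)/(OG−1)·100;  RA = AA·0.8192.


AA = (1.049 − 1.011)/(1.049 − 1)·100 = 77.5510
RA = 77.5510·0.8192

63.5298 %


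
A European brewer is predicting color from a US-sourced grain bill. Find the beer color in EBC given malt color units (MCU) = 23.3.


SRM = 1.4922·MCU^0.6859;  EBC = SRM·1.97
SRM = 1.4922·23.3^0.6859 = 12.9329
EBC = 12.9329·1.97

25.4778 EBC


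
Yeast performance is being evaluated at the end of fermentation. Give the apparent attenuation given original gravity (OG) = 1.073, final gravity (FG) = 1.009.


AA = (OG − FG)/(OG − 1) · 100
AA = (1.073 − 1.009)/(1.073 − 1) · 100

87.6712 %


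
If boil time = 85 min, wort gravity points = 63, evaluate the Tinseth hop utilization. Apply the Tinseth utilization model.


U = 1.65·0.000125^(GP/1000) · (1 − e^(−0.04·t))/4.15
bigness = 1.65·0.000125^(63/1000) = 0.9367
boil_factor = (1 − e^(−0.04·85))/4.15 = 0.2329
U = 0.9367 · 0.2329

0.2182


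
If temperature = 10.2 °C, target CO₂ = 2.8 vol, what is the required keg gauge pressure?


psi = vols/(0.01821 + 0.09011·e^(−0.04·T)) − 14.695
psi = 2.8/(0.01821 + 0.09011·e^(−0.04·10.2)) − 14.695

21.1421 psi


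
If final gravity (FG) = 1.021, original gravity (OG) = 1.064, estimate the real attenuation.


AA = (OG−FG)/(OG−1)·100;  RA = AA·0.8192
AA = (1.064 − 1.021)/(1.064 − 1)·100 = 67.1875
RA = 67.1875·0.8192

55.0400 %


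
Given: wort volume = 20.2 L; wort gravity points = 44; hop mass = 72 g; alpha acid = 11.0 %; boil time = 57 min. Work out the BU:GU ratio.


U = 1.65·0.000125^(GP/1000)·(1−e^(−0.04t))/4.15;  IBU = (α/100)·m·U·1000/V;  BU:GU = IBU/GP
U = 1.65·0.000125^(44/1000)·(1−e^(−0.04·57))/4.15 = 0.2403
IBU = (11.0/100)·72·0.2403·1000/20.2 = 94.2351
BU:GU = 94.2351/44

2.1417


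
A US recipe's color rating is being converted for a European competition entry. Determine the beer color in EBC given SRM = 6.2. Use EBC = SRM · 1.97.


EBC = 6.2 · 1.97

12.2140 EBC


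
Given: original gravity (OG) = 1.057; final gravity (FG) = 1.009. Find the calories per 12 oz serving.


ABW = (OG−FG)·131.25·0.79/FG;  °P = 259 − 259/SG (for OG→OE and FG→AE);  RE = 0.1808·OE + 0.8192·AE;  Cal = (6.9·ABW + 4·(RE−0.1))·FG·3.55
ABW = (1.057 − 1.009)·131.25·0.79/1.009 = 4.9326
OE = 259 − 259/1.057 = 13.9669 °P
AE = 259 − 259/1.009 = 2.3102 °P
RE = 0.1808·13.9669 + 0.8192·2.3102 = 4.4177 °P
Cal = (6.9·4.9326 + 4·(4.4177−0.1))·1.009·3.55

183.7753 kcal


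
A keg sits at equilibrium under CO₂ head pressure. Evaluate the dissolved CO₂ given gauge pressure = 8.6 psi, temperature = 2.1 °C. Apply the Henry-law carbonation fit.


vols = (P + 14.695)·(0.01821 + 0.09011·e^(−0.04·T))
vols = (8.6 + 14.695)·(0.01821 + 0.09011·e^(−0.04·2.1))

2.3542 volumes


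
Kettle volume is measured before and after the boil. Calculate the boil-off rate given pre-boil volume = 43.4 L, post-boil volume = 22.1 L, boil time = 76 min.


rate = (V_pre − V_post) / (t_min/60)
rate = (43.4 − 22.1) / (76/60)

16.8158 L/hr


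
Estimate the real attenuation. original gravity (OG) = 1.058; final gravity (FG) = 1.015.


AA = (OG−FG)/(OG−1)·100;  RA = AA·0.8192
AA = (1.058 − 1.015)/(1.058 − 1)·100 = 74.1379
RA = 74.1379·0.8192

60.7338 %


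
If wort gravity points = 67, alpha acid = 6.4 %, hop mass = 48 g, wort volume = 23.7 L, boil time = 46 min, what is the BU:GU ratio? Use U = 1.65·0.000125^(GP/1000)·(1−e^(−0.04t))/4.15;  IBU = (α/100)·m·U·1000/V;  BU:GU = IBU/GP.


U = 1.65·0.000125^(67/1000)·(1−e^(−0.04·46))/4.15 = 0.1832
IBU = (6.4/100)·48·0.1832·1000/23.7 = 23.7406
BU:GU = 23.7406/67

0.3543


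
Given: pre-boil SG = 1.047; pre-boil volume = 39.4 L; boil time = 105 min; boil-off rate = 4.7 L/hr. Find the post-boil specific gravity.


V_post = V_pre − rate·(t/60);  SG_post = 1 + (SG_pre−1)·V_pre/V_post
V_post = 39.4 − 4.7·(105/60) = 31.1750
SG_post = 1 + (1.047 − 1)·39.4/31.1750

1.0594


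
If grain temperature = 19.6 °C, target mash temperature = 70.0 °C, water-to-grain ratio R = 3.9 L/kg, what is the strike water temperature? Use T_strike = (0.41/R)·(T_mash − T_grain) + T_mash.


T_strike = (0.41/3.9)·(70.0 − 19.6) + 70.0

75.2985 °C


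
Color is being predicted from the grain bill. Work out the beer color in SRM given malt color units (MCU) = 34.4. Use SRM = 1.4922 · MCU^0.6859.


SRM = 1.4922 · 34.4^0.6859

16.8948 SRM


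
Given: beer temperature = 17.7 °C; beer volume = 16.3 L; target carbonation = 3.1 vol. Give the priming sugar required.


residual = 14.695·(0.01821 + 0.09011·e^(−0.04·T));  sugar = (target − residual)·4.0·V
residual = 14.695·(0.01821 + 0.09011·e^(−0.04·17.7)) = 0.9199
sugar = (3.1 − 0.9199)·4.0·16.3

142.1413 g


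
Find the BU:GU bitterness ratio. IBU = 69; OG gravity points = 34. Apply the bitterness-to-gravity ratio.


BU:GU = IBU / OG_points
BU:GU = 69 / 34

2.0294


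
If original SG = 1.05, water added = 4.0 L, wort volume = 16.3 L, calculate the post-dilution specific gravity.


SG_new = 1 + (SG_old − 1)·V_old/(V_old + V_water)
pts = (1.05 − 1)·1000·16.3/(16.3 + 4.0) = 40.1478
SG_new = 1 + 40.1478/1000

1.0401


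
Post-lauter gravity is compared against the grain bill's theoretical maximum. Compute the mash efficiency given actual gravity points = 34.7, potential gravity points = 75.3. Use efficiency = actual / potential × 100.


efficiency = 34.7 / 75.3 × 100

46.0823 %


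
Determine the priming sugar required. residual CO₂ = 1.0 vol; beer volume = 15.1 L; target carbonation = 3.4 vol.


sugar = (target − residual)·4.0·V
sugar = (3.4 − 1.0)·4.0·15.1

144.9600 g


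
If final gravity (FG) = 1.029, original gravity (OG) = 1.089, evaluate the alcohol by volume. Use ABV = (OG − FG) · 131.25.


ABV = (1.089 − 1.029) · 131.25

7.8750 % ABV


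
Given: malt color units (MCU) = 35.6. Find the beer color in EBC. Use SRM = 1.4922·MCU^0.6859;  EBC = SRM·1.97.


SRM = 1.4922·35.6^0.6859 = 17.2968
EBC = 17.2968·1.97

34.0748 EBC


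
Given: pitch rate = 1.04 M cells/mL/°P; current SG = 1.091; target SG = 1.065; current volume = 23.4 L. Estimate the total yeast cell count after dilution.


V_w = V·((SG_c−1)/(SG_t−1)−1);  °P = 259 − 259/SG_t;  cells = rate·(V+V_w)·°P
V_w = 23.4·((1.091−1)/(1.065−1)−1) = 9.3600
V_final = 23.4 + 9.3600 = 32.7600
°P = 259 − 259/1.065 = 15.8075
cells = 1.04·32.7600·15.8075

538.5682 billion cells


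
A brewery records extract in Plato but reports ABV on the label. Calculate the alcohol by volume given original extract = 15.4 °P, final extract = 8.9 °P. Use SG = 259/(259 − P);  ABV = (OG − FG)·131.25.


OG = 259/(259 − 15.4) = 1.0632
FG = 259/(259 − 8.9) = 1.0356
ABV = (1.0632 − 1.0356)·131.25

3.6268 % ABV


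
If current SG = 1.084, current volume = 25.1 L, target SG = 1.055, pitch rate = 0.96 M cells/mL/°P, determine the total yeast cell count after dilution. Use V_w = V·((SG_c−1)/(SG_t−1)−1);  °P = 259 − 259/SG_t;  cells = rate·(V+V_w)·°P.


V_w = 25.1·((1.084−1)/(1.055−1)−1) = 13.2345
V_final = 25.1 + 13.2345 = 38.3345
°P = 259 − 259/1.055 = 13.5024
cells = 0.96·38.3345·13.5024

496.9029 billion cells


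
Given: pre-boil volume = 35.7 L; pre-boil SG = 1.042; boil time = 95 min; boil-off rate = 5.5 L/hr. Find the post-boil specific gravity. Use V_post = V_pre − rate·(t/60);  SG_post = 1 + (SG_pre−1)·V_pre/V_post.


V_post = 35.7 − 5.5·(95/60) = 26.9917
SG_post = 1 + (1.042 − 1)·35.7/26.9917

1.0556


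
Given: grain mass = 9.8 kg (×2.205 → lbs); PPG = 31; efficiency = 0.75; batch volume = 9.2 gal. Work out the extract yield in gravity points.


points = lbs × PPG × eff / vol
lbs = 9.8 × 2.205 = 21.6090
points = 21.6090 × 31 × 0.75 / 9.2

54.6097 points


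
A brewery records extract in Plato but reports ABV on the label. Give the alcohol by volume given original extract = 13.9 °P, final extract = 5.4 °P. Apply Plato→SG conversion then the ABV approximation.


SG = 259/(259 − P);  ABV = (OG − FG)·131.25
OG = 259/(259 − 13.9) = 1.0567
FG = 259/(259 − 5.4) = 1.0213
ABV = (1.0567 − 1.0213)·131.25

4.6486 % ABV


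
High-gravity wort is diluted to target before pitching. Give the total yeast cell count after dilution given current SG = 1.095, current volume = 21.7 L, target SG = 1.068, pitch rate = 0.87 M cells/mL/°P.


V_w = V·((SG_c−1)/(SG_t−1)−1);  °P = 259 − 259/SG_t;  cells = rate·(V+V_w)·°P
V_w = 21.7·((1.095−1)/(1.068−1)−1) = 8.6162
V_final = 21.7 + 8.6162 = 30.3162
°P = 259 − 259/1.068 = 16.4906
cells = 0.87·30.3162·16.4906

434.9418 billion cells


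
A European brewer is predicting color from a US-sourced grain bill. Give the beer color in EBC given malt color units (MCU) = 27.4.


SRM = 1.4922·MCU^0.6859;  EBC = SRM·1.97
SRM = 1.4922·27.4^0.6859 = 14.4537
EBC = 14.4537·1.97

28.4739 EBC


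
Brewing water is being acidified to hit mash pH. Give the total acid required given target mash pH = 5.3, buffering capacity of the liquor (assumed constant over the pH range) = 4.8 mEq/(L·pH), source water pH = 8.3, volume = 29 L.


acid = buffering capacity · (pH_source − pH_target) · V
acid = 4.8 · (8.3 − 5.3) · 29

417.6000 mEq


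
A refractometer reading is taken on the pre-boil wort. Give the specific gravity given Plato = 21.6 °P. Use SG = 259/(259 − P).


SG = 259/(259 − 21.6)

1.0910


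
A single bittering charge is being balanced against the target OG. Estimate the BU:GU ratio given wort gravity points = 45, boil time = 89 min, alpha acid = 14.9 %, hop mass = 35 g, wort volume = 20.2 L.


U = 1.65·0.000125^(GP/1000)·(1−e^(−0.04t))/4.15;  IBU = (α/100)·m·U·1000/V;  BU:GU = IBU/GP
U = 1.65·0.000125^(45/1000)·(1−e^(−0.04·89))/4.15 = 0.2578
IBU = (14.9/100)·35·0.2578·1000/20.2 = 66.5533
BU:GU = 66.5533/45

1.4790


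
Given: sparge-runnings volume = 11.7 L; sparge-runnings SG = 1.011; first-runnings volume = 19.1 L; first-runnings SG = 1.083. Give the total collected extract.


total = Σ (SG_i − 1)·1000·V_i
first = (1.083 − 1)·1000·19.1 = 1585.3000
sparge = (1.011 − 1)·1000·11.7 = 128.7000
total = 1585.3000 + 128.7000

1714.0000 gravity·L


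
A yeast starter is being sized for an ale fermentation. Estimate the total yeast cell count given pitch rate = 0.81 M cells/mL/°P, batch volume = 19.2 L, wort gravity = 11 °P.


cells (billions) = rate · V_L · °P
cells = 0.81 · 19.2 · 11

171.0720 billion cells


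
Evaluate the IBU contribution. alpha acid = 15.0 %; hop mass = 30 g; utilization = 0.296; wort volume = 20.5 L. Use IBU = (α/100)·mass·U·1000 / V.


IBU = (15.0/100)·30·0.296·1000 / 20.5

64.9756 IBU


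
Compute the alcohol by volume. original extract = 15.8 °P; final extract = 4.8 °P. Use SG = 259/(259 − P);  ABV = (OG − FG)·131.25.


OG = 259/(259 − 15.8) = 1.0650
FG = 259/(259 − 4.8) = 1.0189
ABV = (1.0650 − 1.0189)·131.25

6.0486 % ABV


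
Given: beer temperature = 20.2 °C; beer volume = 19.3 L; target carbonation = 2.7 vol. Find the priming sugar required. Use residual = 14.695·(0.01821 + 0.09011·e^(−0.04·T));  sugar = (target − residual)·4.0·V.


residual = 14.695·(0.01821 + 0.09011·e^(−0.04·20.2)) = 0.8578
sugar = (2.7 − 0.8578)·4.0·19.3

142.2146 g


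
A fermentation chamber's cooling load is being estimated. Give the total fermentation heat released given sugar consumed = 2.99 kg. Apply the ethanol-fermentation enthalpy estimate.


Q = m_sugar · 590 kJ/kg
Q = 2.99 · 590

1764.1000 kJ


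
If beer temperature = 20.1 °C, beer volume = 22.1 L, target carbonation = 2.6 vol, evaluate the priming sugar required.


residual = 14.695·(0.01821 + 0.09011·e^(−0.04·T));  sugar = (target − residual)·4.0·V
residual = 14.695·(0.01821 + 0.09011·e^(−0.04·20.1)) = 0.8602
sugar = (2.6 − 0.8602)·4.0·22.1

153.7977 g


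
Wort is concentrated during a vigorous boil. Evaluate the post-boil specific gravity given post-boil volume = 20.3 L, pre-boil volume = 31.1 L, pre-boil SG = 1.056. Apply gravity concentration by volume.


SG_post = 1 + (SG_pre − 1)·V_pre/V_post
pts_pre = (1.056 − 1)·1000 = 56.0000
pts_post = 56.0000·31.1/20.3 = 85.7931
SG_post = 1 + 85.7931/1000

1.0858


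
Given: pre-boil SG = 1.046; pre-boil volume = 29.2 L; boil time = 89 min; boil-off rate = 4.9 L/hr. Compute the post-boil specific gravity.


V_post = V_pre − rate·(t/60);  SG_post = 1 + (SG_pre−1)·V_pre/V_post
V_post = 29.2 − 4.9·(89/60) = 21.9317
SG_post = 1 + (1.046 − 1)·29.2/21.9317

1.0612


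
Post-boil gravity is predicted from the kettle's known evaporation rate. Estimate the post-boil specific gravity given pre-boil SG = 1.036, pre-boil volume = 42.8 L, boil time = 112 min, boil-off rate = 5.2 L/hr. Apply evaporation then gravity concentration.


V_post = V_pre − rate·(t/60);  SG_post = 1 + (SG_pre−1)·V_pre/V_post
V_post = 42.8 − 5.2·(112/60) = 33.0933
SG_post = 1 + (1.036 − 1)·42.8/33.0933

1.0466


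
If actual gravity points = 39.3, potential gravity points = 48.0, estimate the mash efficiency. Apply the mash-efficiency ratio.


efficiency = actual / potential × 100
efficiency = 39.3 / 48.0 × 100

81.8750 %


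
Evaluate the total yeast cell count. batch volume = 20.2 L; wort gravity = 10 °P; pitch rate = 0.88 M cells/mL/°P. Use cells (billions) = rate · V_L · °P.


cells = 0.88 · 20.2 · 10

177.7600 billion cells


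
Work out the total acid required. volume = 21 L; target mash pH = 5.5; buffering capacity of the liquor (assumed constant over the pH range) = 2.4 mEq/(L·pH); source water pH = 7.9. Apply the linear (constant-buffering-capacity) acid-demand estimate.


acid = buffering capacity · (pH_source − pH_target) · V
acid = 2.4 · (7.9 − 5.5) · 21

120.9600 mEq


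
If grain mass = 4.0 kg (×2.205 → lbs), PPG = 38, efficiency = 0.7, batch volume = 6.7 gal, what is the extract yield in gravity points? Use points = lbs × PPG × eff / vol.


lbs = 4.0 × 2.205 = 8.8200
points = 8.8200 × 38 × 0.7 / 6.7

35.0167 points


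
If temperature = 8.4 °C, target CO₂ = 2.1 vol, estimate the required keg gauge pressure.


psi = vols/(0.01821 + 0.09011·e^(−0.04·T)) − 14.695
psi = 2.1/(0.01821 + 0.09011·e^(−0.04·8.4)) − 14.695

10.7273 psi


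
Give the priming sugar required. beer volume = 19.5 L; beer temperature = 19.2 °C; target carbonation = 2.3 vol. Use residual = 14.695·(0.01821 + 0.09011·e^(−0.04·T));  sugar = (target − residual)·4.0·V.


residual = 14.695·(0.01821 + 0.09011·e^(−0.04·19.2)) = 0.8819
sugar = (2.3 − 0.8819)·4.0·19.5

110.6095 g


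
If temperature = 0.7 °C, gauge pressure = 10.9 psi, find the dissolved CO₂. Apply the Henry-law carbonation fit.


vols = (P + 14.695)·(0.01821 + 0.09011·e^(−0.04·T))
vols = (10.9 + 14.695)·(0.01821 + 0.09011·e^(−0.04·0.7))

2.7088 volumes


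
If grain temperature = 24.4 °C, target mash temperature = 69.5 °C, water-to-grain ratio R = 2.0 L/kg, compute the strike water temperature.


T_strike = (0.41/R)·(T_mash − T_grain) + T_mash
T_strike = (0.41/2.0)·(69.5 − 24.4) + 69.5

78.7455 °C


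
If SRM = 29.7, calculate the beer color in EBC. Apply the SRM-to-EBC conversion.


EBC = SRM · 1.97
EBC = 29.7 · 1.97

58.5090 EBC


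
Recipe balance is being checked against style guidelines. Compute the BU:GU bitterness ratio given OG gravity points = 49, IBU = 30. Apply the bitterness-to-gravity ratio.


BU:GU = IBU / OG_points
BU:GU = 30 / 49

0.6122


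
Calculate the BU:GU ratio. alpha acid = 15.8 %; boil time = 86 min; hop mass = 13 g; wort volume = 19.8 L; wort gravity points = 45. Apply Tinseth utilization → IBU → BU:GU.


U = 1.65·0.000125^(GP/1000)·(1−e^(−0.04t))/4.15;  IBU = (α/100)·m·U·1000/V;  BU:GU = IBU/GP
U = 1.65·0.000125^(45/1000)·(1−e^(−0.04·86))/4.15 = 0.2568
IBU = (15.8/100)·13·0.2568·1000/19.8 = 26.6427
BU:GU = 26.6427/45

0.5921


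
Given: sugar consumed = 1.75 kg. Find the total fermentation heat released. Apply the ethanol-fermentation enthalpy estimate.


Q = m_sugar · 590 kJ/kg
Q = 1.75 · 590

1032.5000 kJ


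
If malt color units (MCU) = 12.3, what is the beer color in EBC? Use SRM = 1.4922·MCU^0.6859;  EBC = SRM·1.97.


SRM = 1.4922·12.3^0.6859 = 8.3444
EBC = 8.3444·1.97

16.4384 EBC


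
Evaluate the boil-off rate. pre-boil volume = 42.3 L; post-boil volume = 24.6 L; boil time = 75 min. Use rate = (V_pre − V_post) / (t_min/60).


rate = (42.3 − 24.6) / (75/60)

14.1600 L/hr


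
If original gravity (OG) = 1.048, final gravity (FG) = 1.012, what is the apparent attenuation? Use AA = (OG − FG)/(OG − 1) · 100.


AA = (1.048 − 1.012)/(1.048 − 1) · 100

75.0000 %


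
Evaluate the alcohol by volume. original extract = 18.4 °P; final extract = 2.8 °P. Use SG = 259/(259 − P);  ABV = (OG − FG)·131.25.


OG = 259/(259 − 18.4) = 1.0765
FG = 259/(259 − 2.8) = 1.0109
ABV = (1.0765 − 1.0109)·131.25

8.6030 % ABV


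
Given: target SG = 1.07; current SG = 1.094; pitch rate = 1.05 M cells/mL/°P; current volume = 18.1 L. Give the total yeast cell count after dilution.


V_w = V·((SG_c−1)/(SG_t−1)−1);  °P = 259 − 259/SG_t;  cells = rate·(V+V_w)·°P
V_w = 18.1·((1.094−1)/(1.07−1)−1) = 6.2057
V_final = 18.1 + 6.2057 = 24.3057
°P = 259 − 259/1.07 = 16.9439
cells = 1.05·24.3057·16.9439

432.4259 billion cells


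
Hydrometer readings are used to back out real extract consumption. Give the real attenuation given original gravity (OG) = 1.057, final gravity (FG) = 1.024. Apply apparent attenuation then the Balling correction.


AA = (OG−FG)/(OG−1)·100;  RA = AA·0.8192
AA = (1.057 − 1.024)/(1.057 − 1)·100 = 57.8947
RA = 57.8947·0.8192

47.4274 %


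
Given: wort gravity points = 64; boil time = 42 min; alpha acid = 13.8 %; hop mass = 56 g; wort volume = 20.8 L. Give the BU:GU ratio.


U = 1.65·0.000125^(GP/1000)·(1−e^(−0.04t))/4.15;  IBU = (α/100)·m·U·1000/V;  BU:GU = IBU/GP
U = 1.65·0.000125^(64/1000)·(1−e^(−0.04·42))/4.15 = 0.1820
IBU = (13.8/100)·56·0.1820·1000/20.8 = 67.6187
BU:GU = 67.6187/64

1.0565


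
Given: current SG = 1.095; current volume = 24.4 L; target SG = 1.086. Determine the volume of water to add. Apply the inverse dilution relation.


V_water = V·((SG_curr − 1)/(SG_target − 1) − 1)
V_water = 24.4·((1.095 − 1)/(1.086 − 1) − 1)

2.5535 L


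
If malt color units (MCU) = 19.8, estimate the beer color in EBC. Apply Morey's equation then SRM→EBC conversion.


SRM = 1.4922·MCU^0.6859;  EBC = SRM·1.97
SRM = 1.4922·19.8^0.6859 = 11.5667
EBC = 11.5667·1.97

22.7864 EBC


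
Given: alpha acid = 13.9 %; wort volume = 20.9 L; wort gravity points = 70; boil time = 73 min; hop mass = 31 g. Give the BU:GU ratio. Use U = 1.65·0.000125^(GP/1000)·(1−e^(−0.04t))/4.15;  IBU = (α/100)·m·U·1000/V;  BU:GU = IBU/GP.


U = 1.65·0.000125^(70/1000)·(1−e^(−0.04·73))/4.15 = 0.2005
IBU = (13.9/100)·31·0.2005·1000/20.9 = 41.3401
BU:GU = 41.3401/70

0.5906


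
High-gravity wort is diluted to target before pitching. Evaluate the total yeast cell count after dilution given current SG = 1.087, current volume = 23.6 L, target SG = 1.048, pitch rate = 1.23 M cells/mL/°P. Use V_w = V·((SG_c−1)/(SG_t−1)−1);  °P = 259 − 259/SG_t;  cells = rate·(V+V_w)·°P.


V_w = 23.6·((1.087−1)/(1.048−1)−1) = 19.1750
V_final = 23.6 + 19.1750 = 42.7750
°P = 259 − 259/1.048 = 11.8626
cells = 1.23·42.7750·11.8626

624.1297 billion cells


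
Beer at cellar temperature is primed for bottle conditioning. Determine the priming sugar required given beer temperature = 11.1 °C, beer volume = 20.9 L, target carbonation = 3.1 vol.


residual = 14.695·(0.01821 + 0.09011·e^(−0.04·T));  sugar = (target − residual)·4.0·V
residual = 14.695·(0.01821 + 0.09011·e^(−0.04·11.1)) = 1.1170
sugar = (3.1 − 1.1170)·4.0·20.9

165.7786 g


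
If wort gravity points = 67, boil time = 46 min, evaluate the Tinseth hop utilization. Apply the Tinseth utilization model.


U = 1.65·0.000125^(GP/1000) · (1 − e^(−0.04·t))/4.15
bigness = 1.65·0.000125^(67/1000) = 0.9036
boil_factor = (1 − e^(−0.04·46))/4.15 = 0.2027
U = 0.9036 · 0.2027

0.1832


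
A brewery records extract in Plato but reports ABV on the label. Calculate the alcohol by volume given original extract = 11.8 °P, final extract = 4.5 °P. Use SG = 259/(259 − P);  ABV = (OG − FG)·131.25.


OG = 259/(259 − 11.8) = 1.0477
FG = 259/(259 − 4.5) = 1.0177
ABV = (1.0477 − 1.0177)·131.25

3.9444 % ABV


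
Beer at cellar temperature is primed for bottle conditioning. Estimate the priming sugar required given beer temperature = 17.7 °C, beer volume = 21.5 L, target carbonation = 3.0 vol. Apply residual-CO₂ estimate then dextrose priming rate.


residual = 14.695·(0.01821 + 0.09011·e^(−0.04·T));  sugar = (target − residual)·4.0·V
residual = 14.695·(0.01821 + 0.09011·e^(−0.04·17.7)) = 0.9199
sugar = (3.0 − 0.9199)·4.0·21.5

178.8870 g


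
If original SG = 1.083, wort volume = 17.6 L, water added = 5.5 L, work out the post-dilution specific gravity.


SG_new = 1 + (SG_old − 1)·V_old/(V_old + V_water)
pts = (1.083 − 1)·1000·17.6/(17.6 + 5.5) = 63.2381
SG_new = 1 + 63.2381/1000

1.0632


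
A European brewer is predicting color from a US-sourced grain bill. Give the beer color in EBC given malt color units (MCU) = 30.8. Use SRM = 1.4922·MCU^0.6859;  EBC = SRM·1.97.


SRM = 1.4922·30.8^0.6859 = 15.6612
EBC = 15.6612·1.97

30.8525 EBC


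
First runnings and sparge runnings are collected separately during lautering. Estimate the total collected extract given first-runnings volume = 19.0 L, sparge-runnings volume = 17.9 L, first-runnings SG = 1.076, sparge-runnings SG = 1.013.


total = Σ (SG_i − 1)·1000·V_i
first = (1.076 − 1)·1000·19.0 = 1444.0000
sparge = (1.013 − 1)·1000·17.9 = 232.7000
total = 1444.0000 + 232.7000

1676.7000 gravity·L


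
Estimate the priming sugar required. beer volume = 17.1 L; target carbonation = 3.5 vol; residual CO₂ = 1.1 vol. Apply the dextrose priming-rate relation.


sugar = (target − residual)·4.0·V
sugar = (3.5 − 1.1)·4.0·17.1

164.1600 g


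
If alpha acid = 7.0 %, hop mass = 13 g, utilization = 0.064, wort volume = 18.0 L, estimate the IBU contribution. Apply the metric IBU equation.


IBU = (α/100)·mass·U·1000 / V
IBU = (7.0/100)·13·0.064·1000 / 18.0

3.2356 IBU


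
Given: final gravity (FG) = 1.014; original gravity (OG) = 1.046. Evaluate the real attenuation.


AA = (OG−FG)/(OG−1)·100;  RA = AA·0.8192
AA = (1.046 − 1.014)/(1.046 − 1)·100 = 69.5652
RA = 69.5652·0.8192

56.9878 %


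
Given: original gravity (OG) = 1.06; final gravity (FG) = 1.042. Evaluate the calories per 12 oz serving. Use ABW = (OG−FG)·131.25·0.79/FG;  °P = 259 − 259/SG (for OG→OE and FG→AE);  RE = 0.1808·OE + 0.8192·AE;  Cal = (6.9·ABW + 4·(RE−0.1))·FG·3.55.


ABW = (1.06 − 1.042)·131.25·0.79/1.042 = 1.7911
OE = 259 − 259/1.06 = 14.6604 °P
AE = 259 − 259/1.042 = 10.4395 °P
RE = 0.1808·14.6604 + 0.8192·10.4395 = 11.2027 °P
Cal = (6.9·1.7911 + 4·(11.2027−0.1))·1.042·3.55

209.9964 kcal


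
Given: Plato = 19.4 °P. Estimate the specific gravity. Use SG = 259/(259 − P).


SG = 259/(259 − 19.4)

1.0810


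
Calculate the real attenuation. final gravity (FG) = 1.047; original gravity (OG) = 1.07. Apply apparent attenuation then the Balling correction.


AA = (OG−FG)/(OG−1)·100;  RA = AA·0.8192
AA = (1.07 − 1.047)/(1.07 − 1)·100 = 32.8571
RA = 32.8571·0.8192

26.9166 %


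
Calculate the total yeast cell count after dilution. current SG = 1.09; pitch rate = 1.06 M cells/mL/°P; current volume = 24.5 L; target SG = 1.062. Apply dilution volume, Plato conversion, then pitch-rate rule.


V_w = V·((SG_c−1)/(SG_t−1)−1);  °P = 259 − 259/SG_t;  cells = rate·(V+V_w)·°P
V_w = 24.5·((1.09−1)/(1.062−1)−1) = 11.0645
V_final = 24.5 + 11.0645 = 35.5645
°P = 259 − 259/1.062 = 15.1205
cells = 1.06·35.5645·15.1205

570.0195 billion cells


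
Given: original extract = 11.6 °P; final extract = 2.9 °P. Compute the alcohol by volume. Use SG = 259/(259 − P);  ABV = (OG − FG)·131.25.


OG = 259/(259 − 11.6) = 1.0469
FG = 259/(259 − 2.9) = 1.0113
ABV = (1.0469 − 1.0113)·131.25

4.6678 % ABV


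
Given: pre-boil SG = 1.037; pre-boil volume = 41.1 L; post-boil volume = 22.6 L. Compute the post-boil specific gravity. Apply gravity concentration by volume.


SG_post = 1 + (SG_pre − 1)·V_pre/V_post
pts_pre = (1.037 − 1)·1000 = 37.0000
pts_post = 37.0000·41.1/22.6 = 67.2876
SG_post = 1 + 67.2876/1000

1.0673


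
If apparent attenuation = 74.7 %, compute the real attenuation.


RA = AA · 0.8192
RA = 74.7 · 0.8192

61.1942 %


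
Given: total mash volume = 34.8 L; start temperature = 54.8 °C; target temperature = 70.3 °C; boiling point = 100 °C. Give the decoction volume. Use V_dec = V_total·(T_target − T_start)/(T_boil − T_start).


V_dec = 34.8·(70.3 − 54.8)/(100 − 54.8)

11.9336 L


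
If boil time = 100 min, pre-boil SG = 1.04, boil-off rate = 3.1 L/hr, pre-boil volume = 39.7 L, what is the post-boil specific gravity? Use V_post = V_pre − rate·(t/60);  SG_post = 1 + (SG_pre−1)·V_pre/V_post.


V_post = 39.7 − 3.1·(100/60) = 34.5333
SG_post = 1 + (1.04 − 1)·39.7/34.5333

1.0460


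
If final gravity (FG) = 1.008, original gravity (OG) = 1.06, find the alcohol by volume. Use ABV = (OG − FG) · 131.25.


ABV = (1.06 − 1.008) · 131.25

6.8250 % ABV


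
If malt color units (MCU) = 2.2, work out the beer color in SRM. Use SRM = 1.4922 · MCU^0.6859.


SRM = 1.4922 · 2.2^0.6859

2.5627 SRM


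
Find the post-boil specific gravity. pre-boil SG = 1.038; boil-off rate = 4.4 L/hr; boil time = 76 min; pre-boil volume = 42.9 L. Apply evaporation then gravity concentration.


V_post = V_pre − rate·(t/60);  SG_post = 1 + (SG_pre−1)·V_pre/V_post
V_post = 42.9 − 4.4·(76/60) = 37.3267
SG_post = 1 + (1.038 − 1)·42.9/37.3267

1.0437


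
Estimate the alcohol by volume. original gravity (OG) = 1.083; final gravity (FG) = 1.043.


ABV = (OG − FG) · 131.25
ABV = (1.083 − 1.043) · 131.25

5.2500 % ABV
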